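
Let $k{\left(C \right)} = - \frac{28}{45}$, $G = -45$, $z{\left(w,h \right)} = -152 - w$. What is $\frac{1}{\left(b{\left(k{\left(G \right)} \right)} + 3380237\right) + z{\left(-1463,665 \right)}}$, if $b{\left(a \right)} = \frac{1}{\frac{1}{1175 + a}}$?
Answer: $\frac{45}{152222507} \approx 2.9562 \cdot 10^{-7}$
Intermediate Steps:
$k{\left(C \right)} = - \frac{28}{45}$ ($k{\left(C \right)} = \left(-28\right) \frac{1}{45} = - \frac{28}{45}$)
$b{\left(a \right)} = 1175 + a$
$\frac{1}{\left(b{\left(k{\left(G \right)} \right)} + 3380237\right) + z{\left(-1463,665 \right)}} = \frac{1}{\left(\left(1175 - \frac{28}{45}\right) + 3380237\right) - -1311} = \frac{1}{\left(\frac{52847}{45} + 3380237\right) + \left(-152 + 1463\right)} = \frac{1}{\frac{152163512}{45} + 1311} = \frac{1}{\frac{152222507}{45}} = \frac{45}{152222507}$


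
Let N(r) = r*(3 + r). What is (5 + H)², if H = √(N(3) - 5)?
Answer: (5 + √13)² ≈ 74.056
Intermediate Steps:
H = √13 (H = √(3*(3 + 3) - 5) = √(3*6 - 5) = √(18 - 5) = √13 ≈ 3.6056)
(5 + H)² = (5 + √13)²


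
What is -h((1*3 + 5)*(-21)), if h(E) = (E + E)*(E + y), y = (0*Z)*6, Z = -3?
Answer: -56448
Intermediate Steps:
y = 0 (y = (0*(-3))*6 = 0*6 = 0)
h(E) = 2*E**2 (h(E) = (E + E)*(E + 0) = (2*E)*E = 2*E**2)
-h((1*3 + 5)*(-21)) = -2*((1*3 + 5)*(-21))**2 = -2*((3 + 5)*(-21))**2 = -2*(8*(-21))**2 = -2*(-168)**2 = -2*28224 = -1*56448 = -56448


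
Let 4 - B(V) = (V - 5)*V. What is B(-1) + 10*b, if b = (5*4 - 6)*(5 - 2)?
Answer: 418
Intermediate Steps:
B(V) = 4 - V*(-5 + V) (B(V) = 4 - (V - 5)*V = 4 - (-5 + V)*V = 4 - V*(-5 + V))
b = 42 (b = (20 - 6)*3 = 14*3 = 42)
B(-1) + 10*b = (4 - 1*(-1)**2 + 5*(-1)) + 10*42 = (4 - 1*1 - 5) + 420 = (4 - 1 - 5) + 420 = -2 + 420 = 418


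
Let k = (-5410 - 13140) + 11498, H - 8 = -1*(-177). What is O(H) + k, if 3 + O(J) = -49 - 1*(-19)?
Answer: -7085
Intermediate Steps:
H = 185 (H = 8 - 1*(-177) = 8 + 177 = 185)
O(J) = -33 (O(J) = -3 + (-49 - 1*(-19)) = -3 + (-49 + 19) = -3 - 30 = -33)
k = -7052 (k = -18550 + 11498 = -7052)
O(H) + k = -33 - 7052 = -7085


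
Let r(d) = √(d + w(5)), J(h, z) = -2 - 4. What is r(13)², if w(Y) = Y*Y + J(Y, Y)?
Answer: 32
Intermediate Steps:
J(h, z) = -6
w(Y) = -6 + Y² (w(Y) = Y*Y - 6 = Y² - 6 = -6 + Y²)
r(d) = √(19 + d) (r(d) = √(d + (-6 + 5²)) = √(d + (-6 + 25)) = √(d + 19) = √(19 + d))
r(13)² = (√(19 + 13))² = (√32)² = (4*√2)² = 32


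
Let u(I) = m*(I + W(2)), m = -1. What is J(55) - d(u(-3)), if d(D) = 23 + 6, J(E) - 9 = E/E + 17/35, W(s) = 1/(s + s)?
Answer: -648/35 ≈ -18.514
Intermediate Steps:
W(s) = 1/(2*s)
J(E) = 367/35 (J(E) = 9 + (E/E + 17/35) = 9 + (1 + 17*(1/35)) = 9 + (1 + 17/35) = 9 + 52/35 = 367/35)
u(I) = -1/4 - I (u(I) = -(I + (1/2)/2) = -(I + (1/2)*(1/2)) = -(I + 1/4) = -(1/4 + I) = -1/4 - I)
d(D) = 29
J(55) - d(u(-3)) = 367/35 - 1*29 = 367/35 - 29 = -648/35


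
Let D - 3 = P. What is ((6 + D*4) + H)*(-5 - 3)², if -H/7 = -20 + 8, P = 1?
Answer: 6784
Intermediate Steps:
D = 4 (D = 3 + 1 = 4)
H = 84 (H = -7*(-20 + 8) = -7*(-12) = 84)
((6 + D*4) + H)*(-5 - 3)² = ((6 + 4*4) + 84)*(-5 - 3)² = ((6 + 16) + 84)*(-8)² = (22 + 84)*64 = 106*64 = 6784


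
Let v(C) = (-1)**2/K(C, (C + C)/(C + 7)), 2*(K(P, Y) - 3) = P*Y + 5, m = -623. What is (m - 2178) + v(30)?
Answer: -6181733/2207 ≈ -2801.0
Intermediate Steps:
K(P, Y) = 11/2 + P*Y/2 (K(P, Y) = 3 + (P*Y + 5)/2 = 3 + (5 + P*Y)/2 = 3 + (5/2 + P*Y/2) = 11/2 + P*Y/2)
v(C) = 1/(11/2 + C**2/(7 + C)) (v(C) = (-1)**2/(11/2 + C*((C + C)/(C + 7))/2) = 1/(11/2 + C*((2*C)/(7 + C))/2) = 1/(11/2 + C*(2*C/(7 + C))/2) = 1/(11/2 + C**2/(7 + C)))
(m - 2178) + v(30) = (-623 - 2178) + 2*(7 + 30)/(77 + 2*30**2 + 11*30) = -2801 + 2*37/(77 + 2*900 + 330) = -2801 + 2*37/(77 + 1800 + 330) = -2801 + 2*37/2207 = -2801 + 2*(1/2207)*37 = -2801 + 74/2207 = -6181733/2207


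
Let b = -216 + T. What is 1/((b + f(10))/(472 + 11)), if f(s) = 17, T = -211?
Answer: -483/410 ≈ -1.1780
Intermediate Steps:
b = -427 (b = -216 - 211 = -427)
1/((b + f(10))/(472 + 11)) = 1/((-427 + 17)/(472 + 11)) = 1/(-410/483) = -483/410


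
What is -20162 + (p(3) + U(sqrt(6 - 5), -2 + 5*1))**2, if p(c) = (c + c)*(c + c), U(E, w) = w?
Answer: -18641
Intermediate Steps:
p(c) = 4*c**2 (p(c) = (2*c)*(2*c) = 4*c**2)
-20162 + (p(3) + U(sqrt(6 - 5), -2 + 5*1))**2 = -20162 + (4*3**2 + (-2 + 5*1))**2 = -20162 + (4*9 + (-2 + 5))**2 = -20162 + (36 + 3)**2 = -20162 + 39**2 = -20162 + 1521 = -18641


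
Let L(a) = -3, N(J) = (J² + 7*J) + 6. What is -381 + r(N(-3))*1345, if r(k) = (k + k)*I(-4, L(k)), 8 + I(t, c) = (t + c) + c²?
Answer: 96459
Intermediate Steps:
N(J) = 6 + J² + 7*J
I(t, c) = -8 + c + t + c² (I(t, c) = -8 + ((t + c) + c²) = -8 + ((c + t) + c²) = -8 + (c + t + c²) = -8 + c + t + c²)
r(k) = -12*k (r(k) = (k + k)*(-8 - 3 - 4 + (-3)²) = (2*k)*(-8 - 3 - 4 + 9) = (2*k)*(-6) = -12*k)
-381 + r(N(-3))*1345 = -381 - 12*(6 + (-3)² + 7*(-3))*1345 = -381 - 12*(6 + 9 - 21)*1345 = -381 - 12*(-6)*1345 = -381 + 72*1345 = -381 + 96840 = 96459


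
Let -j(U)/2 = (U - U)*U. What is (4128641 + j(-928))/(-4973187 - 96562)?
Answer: -4128641/5069749 ≈ -0.81437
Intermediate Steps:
j(U) = 0 (j(U) = -2*(U - U)*U = -0*U = -2*0 = 0)
(4128641 + j(-928))/(-4973187 - 96562) = (4128641 + 0)/(-4973187 - 96562) = 4128641/(-5069749) = 4128641*(-1/5069749) = -4128641/5069749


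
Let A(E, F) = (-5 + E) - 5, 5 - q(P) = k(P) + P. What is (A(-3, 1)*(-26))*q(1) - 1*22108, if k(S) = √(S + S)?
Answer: -20756 - 338*√2 ≈ -21234.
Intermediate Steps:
k(S) = √2*√S (k(S) = √(2*S) = √2*√S)
q(P) = 5 - P - √2*√P (q(P) = 5 - (√2*√P + P) = 5 - (P + √2*√P) = 5 + (-P - √2*√P) = 5 - P - √2*√P)
A(E, F) = -10 + E
(A(-3, 1)*(-26))*q(1) - 1*22108 = ((-10 - 3)*(-26))*(5 - 1*1 - √2*√1) - 1*22108 = (-13*(-26))*(5 - 1 - 1*√2*1) - 22108 = 338*(5 - 1 - √2) - 22108 = 338*(4 - √2) - 22108 = (1352 - 338*√2) - 22108 = -20756 - 338*√2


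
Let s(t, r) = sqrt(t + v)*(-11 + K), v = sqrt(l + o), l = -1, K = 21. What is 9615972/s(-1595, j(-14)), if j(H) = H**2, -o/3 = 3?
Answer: 4807986/(5*sqrt(-1595 + I*sqrt(10))) ≈ 23.868 - 24078.0*I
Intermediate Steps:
o = -9 (o = -3*3 = -9)
v = I*sqrt(10) (v = sqrt(-1 - 9) = sqrt(-10) = I*sqrt(10) ≈ 3.1623*I)
s(t, r) = 10*sqrt(t + I*sqrt(10)) (s(t, r) = sqrt(t + I*sqrt(10))*(-11 + 21) = sqrt(t + I*sqrt(10))*10 = 10*sqrt(t + I*sqrt(10)))
9615972/s(-1595, j(-14)) = 9615972/((10*sqrt(-1595 + I*sqrt(10)))) = 9615972*(1/(10*sqrt(-1595 + I*sqrt(10)))) = 4807986/(5*sqrt(-1595 + I*sqrt(10)))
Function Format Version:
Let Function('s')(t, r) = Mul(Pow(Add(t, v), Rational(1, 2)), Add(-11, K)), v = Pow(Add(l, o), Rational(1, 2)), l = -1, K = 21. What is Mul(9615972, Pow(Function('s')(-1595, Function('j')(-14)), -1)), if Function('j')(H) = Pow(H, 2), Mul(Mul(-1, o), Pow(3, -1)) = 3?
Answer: Mul(Rational(4807986, 5), Pow(Add(-1595, Mul(I, Pow(10, Rational(1, 2)))), Rational(-1, 2))) ≈ Add(23.868, Mul(-24078., I))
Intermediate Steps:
o = -9 (o = Mul(-3, 3) = -9)
v = Mul(I, Pow(10, Rational(1, 2))) (v = Pow(Add(-1, -9), Rational(1, 2)) = Pow(-10, Rational(1, 2)) = Mul(I, Pow(10, Rational(1, 2))) ≈ Mul(3.1623, I))
Function('s')(t, r) = Mul(10, Pow(Add(t, Mul(I, Pow(10, Rational(1, 2)))), Rational(1, 2))) (Function('s')(t, r) = Mul(Pow(Add(t, Mul(I, Pow(10, Rational(1, 2)))), Rational(1, 2)), Add(-11, 21)) = Mul(Pow(Add(t, Mul(I, Pow(10, Rational(1, 2)))), Rational(1, 2)), 10) = Mul(10, Pow(Add(t, Mul(I, Pow(10, Rational(1, 2)))), Rational(1, 2))))
Mul(9615972, Pow(Function('s')(-1595, Function('j')(-14)), -1)) = Mul(9615972, Pow(Mul(10, Pow(Add(-1595, Mul(I, Pow(10, Rational(1, 2)))), Rational(1, 2))), -1)) = Mul(9615972, Mul(Rational(1, 10), Pow(Add(-1595, Mul(I, Pow(10, Rational(1, 2)))), Rational(-1, 2)))) = Mul(Rational(4807986, 5), Pow(Add(-1595, Mul(I, Pow(10, Rational(1, 2)))), Rational(-1, 2)))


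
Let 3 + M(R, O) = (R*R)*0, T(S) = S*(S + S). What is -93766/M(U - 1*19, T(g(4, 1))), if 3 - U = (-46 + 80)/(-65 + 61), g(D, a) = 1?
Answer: 93766/3 ≈ 31255.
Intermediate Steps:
U = 23/2 (U = 3 - (-46 + 80)/(-65 + 61) = 3 - 34/(-4) = 3 - 34*(-1)/4 = 3 - 1*(-17/2) = 3 + 17/2 = 23/2 ≈ 11.500)
T(S) = 2*S² (T(S) = S*(2*S) = 2*S²)
M(R, O) = -3 (M(R, O) = -3 + (R*R)*0 = -3 + R²*0 = -3 + 0 = -3)
-93766/M(U - 1*19, T(g(4, 1))) = -93766/(-3) = -93766*(-⅓) = 93766/3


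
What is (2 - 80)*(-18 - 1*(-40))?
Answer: -1716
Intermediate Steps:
(2 - 80)*(-18 - 1*(-40)) = -78*(-18 + 40) = -78*22 = -1716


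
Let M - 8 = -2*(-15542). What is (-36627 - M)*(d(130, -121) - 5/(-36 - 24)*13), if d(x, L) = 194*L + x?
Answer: 6323035895/4 ≈ 1.5808e+9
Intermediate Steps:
d(x, L) = x + 194*L
M = 31092 (M = 8 - 2*(-15542) = 8 + 31084 = 31092)
(-36627 - M)*(d(130, -121) - 5/(-36 - 24)*13) = (-36627 - 1*31092)*((130 + 194*(-121)) - 5/(-36 - 24)*13) = (-36627 - 31092)*((130 - 23474) - 5/(-60)*13) = -67719*(-23344 - 5*(-1/60)*13) = -67719*(-23344 + (1/12)*13) = -67719*(-23344 + 13/12) = -67719*(-280115/12) = 6323035895/4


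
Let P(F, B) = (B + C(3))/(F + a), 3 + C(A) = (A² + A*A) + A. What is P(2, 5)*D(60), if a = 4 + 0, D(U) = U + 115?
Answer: 4025/6 ≈ 670.83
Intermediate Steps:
D(U) = 115 + U
C(A) = -3 + A + 2*A² (C(A) = -3 + ((A² + A*A) + A) = -3 + ((A² + A²) + A) = -3 + (2*A² + A) = -3 + (A + 2*A²) = -3 + A + 2*A²)
a = 4
P(F, B) = (18 + B)/(4 + F) (P(F, B) = (B + (-3 + 3 + 2*3²))/(F + 4) = (B + (-3 + 3 + 2*9))/(4 + F) = (B + (-3 + 3 + 18))/(4 + F) = (B + 18)/(4 + F) = (18 + B)/(4 + F))
P(2, 5)*D(60) = ((18 + 5)/(4 + 2))*(115 + 60) = (23/6)*175 = 4025/6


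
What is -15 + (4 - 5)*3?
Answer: -18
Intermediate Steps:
-15 + (4 - 5)*3 = -15 - 1*3 = -15 - 3 = -18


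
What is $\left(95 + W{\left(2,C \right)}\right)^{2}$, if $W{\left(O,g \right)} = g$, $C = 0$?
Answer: $9025$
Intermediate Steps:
$\left(95 + W{\left(2,C \right)}\right)^{2} = \left(95 + 0\right)^{2} = 95^{2} = 9025$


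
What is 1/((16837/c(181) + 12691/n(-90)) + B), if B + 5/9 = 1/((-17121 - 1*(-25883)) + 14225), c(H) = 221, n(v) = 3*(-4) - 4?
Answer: -731538288/524920779013 ≈ -0.0013936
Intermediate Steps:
n(v) = -16 (n(v) = -12 - 4 = -16)
B = -114926/206883 (B = -5/9 + 1/((-17121 - 1*(-25883)) + 14225) = -5/9 + 1/((-17121 + 25883) + 14225) = -5/9 + 1/(8762 + 14225) = -5/9 + 1/22987 = -114926/206883 ≈ -0.55551)
1/((16837/c(181) + 12691/n(-90)) + B) = 1/((16837/221 + 12691/(-16)) - 114926/206883) = 1/((16837*(1/221) + 12691*(-1/16)) - 114926/206883) = 1/((16837/221 - 12691/16) - 114926/206883) = 1/(-2535319/3536 - 114926/206883) = 1/(-524920779013/731538288) = -731538288/524920779013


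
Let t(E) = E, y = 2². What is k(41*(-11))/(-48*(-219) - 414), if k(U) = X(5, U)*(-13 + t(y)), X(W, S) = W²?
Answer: -25/1122 ≈ -0.022282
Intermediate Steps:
y = 4
k(U) = -225 (k(U) = 5²*(-13 + 4) = 25*(-9) = -225)
k(41*(-11))/(-48*(-219) - 414) = -225/(-48*(-219) - 414) = -225/(10512 - 414) = -225/10098 = -225*1/10098 = -25/1122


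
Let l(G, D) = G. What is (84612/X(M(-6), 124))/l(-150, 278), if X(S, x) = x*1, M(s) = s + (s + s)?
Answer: -7051/1550 ≈ -4.5490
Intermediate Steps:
M(s) = 3*s (M(s) = s + 2*s = 3*s)
X(S, x) = x
(84612/X(M(-6), 124))/l(-150, 278) = (84612/124)/(-150) = (84612*(1/124))*(-1/150) = (21153/31)*(-1/150) = -7051/1550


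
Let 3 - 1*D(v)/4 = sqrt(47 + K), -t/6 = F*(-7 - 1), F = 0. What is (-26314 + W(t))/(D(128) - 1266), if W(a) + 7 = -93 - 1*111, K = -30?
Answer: 16631175/786122 - 26525*sqrt(17)/393061 ≈ 20.878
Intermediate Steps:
t = 0 (t = -0*(-7 - 1) = -0*(-8) = -6*0 = 0)
D(v) = 12 - 4*sqrt(17) (D(v) = 12 - 4*sqrt(47 - 30) = 12 - 4*sqrt(17))
W(a) = -211 (W(a) = -7 + (-93 - 1*111) = -7 + (-93 - 111) = -7 - 204 = -211)
(-26314 + W(t))/(D(128) - 1266) = (-26314 - 211)/((12 - 4*sqrt(17)) - 1266) = -26525/(-1254 - 4*sqrt(17))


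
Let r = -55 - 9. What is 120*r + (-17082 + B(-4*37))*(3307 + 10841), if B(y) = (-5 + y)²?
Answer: 89506716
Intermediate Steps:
r = -64
120*r + (-17082 + B(-4*37))*(3307 + 10841) = 120*(-64) + (-17082 + (-5 - 4*37)²)*(3307 + 10841) = -7680 + (-17082 + (-5 - 148)²)*14148 = -7680 + (-17082 + (-153)²)*14148 = -7680 + (-17082 + 23409)*14148 = -7680 + 6327*14148 = -7680 + 89514396 = 89506716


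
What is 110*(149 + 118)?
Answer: 29370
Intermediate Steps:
110*(149 + 118) = 110*267 = 29370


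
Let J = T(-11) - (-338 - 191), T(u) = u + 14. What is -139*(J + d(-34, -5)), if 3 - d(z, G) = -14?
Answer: -76311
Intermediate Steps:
d(z, G) = 17 (d(z, G) = 3 - 1*(-14) = 3 + 14 = 17)
T(u) = 14 + u
J = 532 (J = (14 - 11) - (-338 - 191) = 3 - 1*(-529) = 3 + 529 = 532)
-139*(J + d(-34, -5)) = -139*(532 + 17) = -139*549 = -76311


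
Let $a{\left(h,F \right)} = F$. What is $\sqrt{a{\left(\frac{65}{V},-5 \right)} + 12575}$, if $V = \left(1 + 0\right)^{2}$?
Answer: $\sqrt{12570} \approx 112.12$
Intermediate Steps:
$V = 1$ ($V = 1^{2} = 1$)
$\sqrt{a{\left(\frac{65}{V},-5 \right)} + 12575} = \sqrt{-5 + 12575} = \sqrt{12570}$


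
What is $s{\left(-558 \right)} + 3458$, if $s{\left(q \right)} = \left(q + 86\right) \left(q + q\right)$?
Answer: $530210$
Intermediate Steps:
$s{\left(q \right)} = 2 q \left(86 + q\right)$ ($s{\left(q \right)} = \left(86 + q\right) 2 q = 2 q \left(86 + q\right)$)
$s{\left(-558 \right)} + 3458 = 2 \left(-558\right) \left(86 - 558\right) + 3458 = 2 \left(-558\right) \left(-472\right) + 3458 = 526752 + 3458 = 530210$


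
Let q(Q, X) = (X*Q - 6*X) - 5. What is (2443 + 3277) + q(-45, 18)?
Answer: 4797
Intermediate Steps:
q(Q, X) = -5 - 6*X + Q*X (q(Q, X) = (Q*X - 6*X) - 5 = (-6*X + Q*X) - 5 = -5 - 6*X + Q*X)
(2443 + 3277) + q(-45, 18) = (2443 + 3277) + (-5 - 6*18 - 45*18) = 5720 + (-5 - 108 - 810) = 5720 - 923 = 4797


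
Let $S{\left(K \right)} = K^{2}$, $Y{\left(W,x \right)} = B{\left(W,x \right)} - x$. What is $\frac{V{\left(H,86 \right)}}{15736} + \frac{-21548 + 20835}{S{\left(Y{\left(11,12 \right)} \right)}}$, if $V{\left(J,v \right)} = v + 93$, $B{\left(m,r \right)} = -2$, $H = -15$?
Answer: $- \frac{399453}{110152} \approx -3.6264$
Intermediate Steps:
$V{\left(J,v \right)} = 93 + v$
$Y{\left(W,x \right)} = -2 - x$
$\frac{V{\left(H,86 \right)}}{15736} + \frac{-21548 + 20835}{S{\left(Y{\left(11,12 \right)} \right)}} = \frac{93 + 86}{15736} + \frac{-21548 + 20835}{\left(-2 - 12\right)^{2}} = 179 \cdot \frac{1}{15736} - \frac{713}{\left(-2 - 12\right)^{2}} = \frac{179}{15736} - \frac{713}{\left(-14\right)^{2}} = \frac{179}{15736} - \frac{713}{196} = - \frac{399453}{110152}$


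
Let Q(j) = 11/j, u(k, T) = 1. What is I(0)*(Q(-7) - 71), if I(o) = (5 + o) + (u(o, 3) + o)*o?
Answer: -2540/7 ≈ -362.86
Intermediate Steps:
I(o) = 5 + o + o*(1 + o) (I(o) = (5 + o) + (1 + o)*o = (5 + o) + o*(1 + o) = 5 + o + o*(1 + o))
I(0)*(Q(-7) - 71) = (5 + 0² + 2*0)*(11/(-7) - 71) = (5 + 0 + 0)*(11*(-⅐) - 71) = 5*(-11/7 - 71) = 5*(-508/7) = -2540/7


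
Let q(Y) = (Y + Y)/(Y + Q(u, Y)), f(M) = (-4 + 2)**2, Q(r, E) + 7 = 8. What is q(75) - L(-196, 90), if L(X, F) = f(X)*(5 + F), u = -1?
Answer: -14365/38 ≈ -378.03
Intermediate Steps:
Q(r, E) = 1 (Q(r, E) = -7 + 8 = 1)
f(M) = 4 (f(M) = (-2)**2 = 4)
q(Y) = 2*Y/(1 + Y) (q(Y) = (Y + Y)/(Y + 1) = (2*Y)/(1 + Y) = 2*Y/(1 + Y))
L(X, F) = 20 + 4*F (L(X, F) = 4*(5 + F) = 20 + 4*F)
q(75) - L(-196, 90) = 2*75/(1 + 75) - (20 + 4*90) = 2*75/76 - (20 + 360) = 2*75*(1/76) - 1*380 = 75/38 - 380 = -14365/38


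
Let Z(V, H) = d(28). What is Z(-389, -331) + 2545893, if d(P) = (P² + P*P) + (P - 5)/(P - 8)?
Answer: 50949243/20 ≈ 2.5475e+6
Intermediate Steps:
d(P) = 2*P² + (-5 + P)/(-8 + P) (d(P) = (P² + P²) + (-5 + P)/(-8 + P) = 2*P² + (-5 + P)/(-8 + P))
Z(V, H) = 31383/20 (Z(V, H) = (-5 + 28 - 16*28² + 2*28³)/(-8 + 28) = (-5 + 28 - 16*784 + 2*21952)/20 = (-5 + 28 - 12544 + 43904)/20 = (1/20)*31383 = 31383/20)
Z(-389, -331) + 2545893 = 31383/20 + 2545893 = 50949243/20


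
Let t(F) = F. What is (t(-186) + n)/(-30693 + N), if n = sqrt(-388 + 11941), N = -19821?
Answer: 31/8419 - sqrt(11553)/50514 ≈ 0.0015543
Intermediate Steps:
n = sqrt(11553) ≈ 107.48
(t(-186) + n)/(-30693 + N) = (-186 + sqrt(11553))/(-30693 - 19821) = (-186 + sqrt(11553))/(-50514) = (-186 + sqrt(11553))*(-1/50514) = 31/8419 - sqrt(11553)/50514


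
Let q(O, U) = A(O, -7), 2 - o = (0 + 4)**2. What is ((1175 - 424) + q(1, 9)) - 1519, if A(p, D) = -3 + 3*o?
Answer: -813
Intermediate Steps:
o = -14 (o = 2 - (0 + 4)**2 = 2 - 1*4**2 = 2 - 1*16 = 2 - 16 = -14)
A(p, D) = -45 (A(p, D) = -3 + 3*(-14) = -3 - 42 = -45)
q(O, U) = -45
((1175 - 424) + q(1, 9)) - 1519 = ((1175 - 424) - 45) - 1519 = (751 - 45) - 1519 = 706 - 1519 = -813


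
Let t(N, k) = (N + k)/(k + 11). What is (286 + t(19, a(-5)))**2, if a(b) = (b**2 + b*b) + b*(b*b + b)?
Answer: 125104225/1521 ≈ 82251.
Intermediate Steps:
a(b) = 2*b**2 + b*(b + b**2) (a(b) = (b**2 + b**2) + b*(b**2 + b) = 2*b**2 + b*(b + b**2))
t(N, k) = (N + k)/(11 + k)
(286 + t(19, a(-5)))**2 = (286 + (19 + (-5)**2*(3 - 5))/(11 + (-5)**2*(3 - 5)))**2 = (286 + (19 + 25*(-2))/(11 + 25*(-2)))**2 = (286 + (19 - 50)/(11 - 50))**2 = (286 - 31/(-39))**2 = (286 - 1/39*(-31))**2 = (286 + 31/39)**2 = (11185/39)**2 = 125104225/1521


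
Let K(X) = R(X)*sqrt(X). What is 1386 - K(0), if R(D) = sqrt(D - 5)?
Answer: 1386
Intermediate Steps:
R(D) = sqrt(-5 + D)
K(X) = sqrt(X)*sqrt(-5 + X) (K(X) = sqrt(-5 + X)*sqrt(X) = sqrt(X)*sqrt(-5 + X))
1386 - K(0) = 1386 - sqrt(0)*sqrt(-5 + 0) = 1386 - 0*sqrt(-5) = 1386 - 0*I*sqrt(5) = 1386 - 1*0 = 1386 + 0 = 1386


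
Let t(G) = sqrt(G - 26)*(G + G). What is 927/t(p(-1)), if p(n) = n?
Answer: 103*I*sqrt(3)/2 ≈ 89.201*I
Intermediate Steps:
t(G) = 2*G*sqrt(-26 + G) (t(G) = sqrt(-26 + G)*(2*G) = 2*G*sqrt(-26 + G))
927/t(p(-1)) = 927/((2*(-1)*sqrt(-26 - 1))) = 927/((2*(-1)*sqrt(-27))) = 927/((2*(-1)*(3*I*sqrt(3)))) = 927/((-6*I*sqrt(3))) = 927*(I*sqrt(3)/18) = 103*I*sqrt(3)/2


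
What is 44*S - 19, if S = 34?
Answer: 1477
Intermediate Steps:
44*S - 19 = 44*34 - 19 = 1496 - 19 = 1477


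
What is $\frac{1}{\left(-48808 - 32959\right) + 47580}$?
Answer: $- \frac{1}{34187} \approx -2.9251 \cdot 10^{-5}$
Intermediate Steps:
$\frac{1}{\left(-48808 - 32959\right) + 47580} = \frac{1}{-81767 + 47580} = \frac{1}{-34187} = - \frac{1}{34187}$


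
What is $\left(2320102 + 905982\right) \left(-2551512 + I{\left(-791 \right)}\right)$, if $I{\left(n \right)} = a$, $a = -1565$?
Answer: $-8236440860468$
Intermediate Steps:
$I{\left(n \right)} = -1565$
$\left(2320102 + 905982\right) \left(-2551512 + I{\left(-791 \right)}\right) = \left(2320102 + 905982\right) \left(-2551512 - 1565\right) = 3226084 \left(-2553077\right) = -8236440860468$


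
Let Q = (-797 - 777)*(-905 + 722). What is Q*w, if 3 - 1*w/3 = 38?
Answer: -30244410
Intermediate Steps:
w = -105 (w = 9 - 3*38 = 9 - 114 = -105)
Q = 288042 (Q = -1574*(-183) = 288042)
Q*w = 288042*(-105) = -30244410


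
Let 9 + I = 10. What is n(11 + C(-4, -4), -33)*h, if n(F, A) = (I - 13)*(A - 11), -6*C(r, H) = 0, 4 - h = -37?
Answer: 21648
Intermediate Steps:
h = 41 (h = 4 - 1*(-37) = 4 + 37 = 41)
I = 1 (I = -9 + 10 = 1)
C(r, H) = 0 (C(r, H) = -⅙*0 = 0)
n(F, A) = 132 - 12*A (n(F, A) = (1 - 13)*(A - 11) = -12*(-11 + A) = 132 - 12*A)
n(11 + C(-4, -4), -33)*h = (132 - 12*(-33))*41 = (132 + 396)*41 = 528*41 = 21648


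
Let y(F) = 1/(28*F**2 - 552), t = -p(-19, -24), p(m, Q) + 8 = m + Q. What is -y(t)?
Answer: -1/72276 ≈ -1.3836e-5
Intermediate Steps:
p(m, Q) = -8 + Q + m (p(m, Q) = -8 + (m + Q) = -8 + (Q + m) = -8 + Q + m)
t = 51 (t = -(-8 - 24 - 19) = -1*(-51) = 51)
y(F) = 1/(-552 + 28*F**2)
-y(t) = -1/(4*(-138 + 7*51**2)) = -1/(4*(-138 + 7*2601)) = -1/(4*(-138 + 18207)) = -1/(4*18069) = -1*1/72276 = -1/72276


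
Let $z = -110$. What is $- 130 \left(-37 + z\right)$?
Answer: $19110$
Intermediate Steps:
$- 130 \left(-37 + z\right) = - 130 \left(-37 - 110\right) = \left(-130\right) \left(-147\right) = 19110$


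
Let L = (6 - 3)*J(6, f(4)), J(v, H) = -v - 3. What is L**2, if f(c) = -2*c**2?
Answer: 729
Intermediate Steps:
J(v, H) = -3 - v
L = -27 (L = (6 - 3)*(-3 - 1*6) = 3*(-3 - 6) = 3*(-9) = -27)
L**2 = (-27)**2 = 729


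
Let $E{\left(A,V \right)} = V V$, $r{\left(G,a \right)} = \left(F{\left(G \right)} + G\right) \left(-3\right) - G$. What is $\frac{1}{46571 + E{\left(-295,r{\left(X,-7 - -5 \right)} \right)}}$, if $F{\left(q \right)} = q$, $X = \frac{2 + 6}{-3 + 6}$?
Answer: $\frac{9}{422275} \approx 2.1313 \cdot 10^{-5}$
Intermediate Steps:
$X = \frac{8}{3} \approx 2.6667$
$r{\left(G,a \right)} = - 7 G$ ($r{\left(G,a \right)} = \left(G + G\right) \left(-3\right) - G = 2 G \left(-3\right) - G = - 6 G - G = - 7 G$)
$E{\left(A,V \right)} = V^{2}$
$\frac{1}{46571 + E{\left(-295,r{\left(X,-7 - -5 \right)} \right)}} = \frac{1}{46571 + \left(\left(-7\right) \frac{8}{3}\right)^{2}} = \frac{1}{46571 + \left(- \frac{56}{3}\right)^{2}} = \frac{1}{46571 + \frac{3136}{9}} = \frac{1}{\frac{422275}{9}} = \frac{9}{422275}$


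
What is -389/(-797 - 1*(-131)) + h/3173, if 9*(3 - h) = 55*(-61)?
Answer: 26045/37074 ≈ 0.70251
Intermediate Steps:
h = 3382/9 (h = 3 - 55*(-61)/9 = 3 - ⅑*(-3355) = 3 + 3355/9 = 3382/9 ≈ 375.78)
-389/(-797 - 1*(-131)) + h/3173 = -389/(-797 - 1*(-131)) + (3382/9)/3173 = -389/(-797 + 131) + (3382/9)*(1/3173) = -389/(-666) + 178/1503 = -389*(-1/666) + 178/1503 = 389/666 + 178/1503 = 26045/37074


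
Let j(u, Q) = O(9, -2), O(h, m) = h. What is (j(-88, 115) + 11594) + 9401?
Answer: 21004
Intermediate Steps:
j(u, Q) = 9
(j(-88, 115) + 11594) + 9401 = (9 + 11594) + 9401 = 11603 + 9401 = 21004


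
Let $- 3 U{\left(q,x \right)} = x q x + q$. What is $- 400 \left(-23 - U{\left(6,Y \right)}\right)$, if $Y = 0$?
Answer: $8400$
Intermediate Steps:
$U{\left(q,x \right)} = - \frac{q}{3} - \frac{q x^{2}}{3}$ ($U{\left(q,x \right)} = - \frac{x q x + q}{3} = - \frac{q x x + q}{3} = - \frac{q x^{2} + q}{3} = - \frac{q + q x^{2}}{3} = - \frac{q}{3} - \frac{q x^{2}}{3}$)
$- 400 \left(-23 - U{\left(6,Y \right)}\right) = - 400 \left(-23 - \left(- \frac{1}{3}\right) 6 \left(1 + 0^{2}\right)\right) = - 400 \left(-23 - \left(- \frac{1}{3}\right) 6 \left(1 + 0\right)\right) = - 400 \left(-23 - \left(- \frac{1}{3}\right) 6 \cdot 1\right) = - 400 \left(-23 - -2\right) = - 400 \left(-23 + 2\right) = \left(-400\right) \left(-21\right) = 8400$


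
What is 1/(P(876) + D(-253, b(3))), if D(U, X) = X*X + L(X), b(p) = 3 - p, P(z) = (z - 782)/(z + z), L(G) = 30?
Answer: 876/26327 ≈ 0.033274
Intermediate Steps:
P(z) = (-782 + z)/(2*z) (P(z) = (-782 + z)/((2*z)) = (-782 + z)*(1/(2*z)) = (-782 + z)/(2*z))
D(U, X) = 30 + X**2 (D(U, X) = X*X + 30 = X**2 + 30 = 30 + X**2)
1/(P(876) + D(-253, b(3))) = 1/((1/2)*(-782 + 876)/876 + (30 + (3 - 1*3)**2)) = 1/((1/2)*(1/876)*94 + (30 + (3 - 3)**2)) = 1/(47/876 + (30 + 0**2)) = 1/(47/876 + (30 + 0)) = 1/(47/876 + 30) = 1/(26327/876) = 876/26327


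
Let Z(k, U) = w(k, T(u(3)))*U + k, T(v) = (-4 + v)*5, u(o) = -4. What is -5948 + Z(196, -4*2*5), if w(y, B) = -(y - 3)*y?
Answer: 1507368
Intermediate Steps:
T(v) = -20 + 5*v
w(y, B) = -y*(-3 + y) (w(y, B) = -(-3 + y)*y = -y*(-3 + y))
Z(k, U) = k + U*k*(3 - k) (Z(k, U) = (k*(3 - k))*U + k = U*k*(3 - k) + k = k + U*k*(3 - k))
-5948 + Z(196, -4*2*5) = -5948 + 196*(1 - -4*2*5*(-3 + 196)) = -5948 + 196*(1 - 1*(-8*5)*193) = -5948 + 196*(1 - 1*(-40)*193) = -5948 + 196*(1 + 7720) = -5948 + 196*7721 = -5948 + 1513316 = 1507368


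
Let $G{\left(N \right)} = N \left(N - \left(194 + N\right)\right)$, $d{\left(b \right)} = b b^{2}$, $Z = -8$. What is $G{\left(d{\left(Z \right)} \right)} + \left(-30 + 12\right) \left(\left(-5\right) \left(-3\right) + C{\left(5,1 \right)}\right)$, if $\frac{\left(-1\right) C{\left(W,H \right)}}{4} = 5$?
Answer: $99418$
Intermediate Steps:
$C{\left(W,H \right)} = -20$ ($C{\left(W,H \right)} = \left(-4\right) 5 = -20$)
$d{\left(b \right)} = b^{3}$
$G{\left(N \right)} = - 194 N$ ($G{\left(N \right)} = N \left(-194\right) = - 194 N$)
$G{\left(d{\left(Z \right)} \right)} + \left(-30 + 12\right) \left(\left(-5\right) \left(-3\right) + C{\left(5,1 \right)}\right) = - 194 \left(-8\right)^{3} + \left(-30 + 12\right) \left(\left(-5\right) \left(-3\right) - 20\right) = \left(-194\right) \left(-512\right) - 18 \left(15 - 20\right) = 99328 - -90 = 99328 + 90 = 99418$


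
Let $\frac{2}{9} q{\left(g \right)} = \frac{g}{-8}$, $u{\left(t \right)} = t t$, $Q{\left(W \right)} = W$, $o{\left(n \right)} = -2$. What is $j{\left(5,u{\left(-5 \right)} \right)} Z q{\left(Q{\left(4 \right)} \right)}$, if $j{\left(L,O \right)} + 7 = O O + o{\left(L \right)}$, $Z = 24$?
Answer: $-33264$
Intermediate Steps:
$u{\left(t \right)} = t^{2}$
$j{\left(L,O \right)} = -9 + O^{2}$ ($j{\left(L,O \right)} = -7 + \left(O O - 2\right) = -7 + \left(O^{2} - 2\right) = -7 + \left(-2 + O^{2}\right) = -9 + O^{2}$)
$q{\left(g \right)} = - \frac{9 g}{16}$ ($q{\left(g \right)} = \frac{9 \frac{g}{-8}}{2} = \frac{9 g \left(- \frac{1}{8}\right)}{2} = \frac{9 \left(- \frac{g}{8}\right)}{2} = - \frac{9 g}{16}$)
$j{\left(5,u{\left(-5 \right)} \right)} Z q{\left(Q{\left(4 \right)} \right)} = \left(-9 + \left(\left(-5\right)^{2}\right)^{2}\right) 24 \left(\left(- \frac{9}{16}\right) 4\right) = \left(-9 + 25^{2}\right) 24 \left(- \frac{9}{4}\right) = \left(-9 + 625\right) 24 \left(- \frac{9}{4}\right) = 616 \cdot 24 \left(- \frac{9}{4}\right) = 14784 \left(- \frac{9}{4}\right) = -33264$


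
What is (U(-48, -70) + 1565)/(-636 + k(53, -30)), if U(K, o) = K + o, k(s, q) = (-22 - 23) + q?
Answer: -1447/711 ≈ -2.0352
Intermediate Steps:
k(s, q) = -45 + q
(U(-48, -70) + 1565)/(-636 + k(53, -30)) = ((-48 - 70) + 1565)/(-636 + (-45 - 30)) = (-118 + 1565)/(-636 - 75) = 1447/(-711) = 1447*(-1/711) = -1447/711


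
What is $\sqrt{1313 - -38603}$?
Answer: $2 \sqrt{9979} \approx 199.79$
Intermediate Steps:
$\sqrt{1313 - -38603} = \sqrt{1313 + 38603} = \sqrt{39916} = 2 \sqrt{9979}$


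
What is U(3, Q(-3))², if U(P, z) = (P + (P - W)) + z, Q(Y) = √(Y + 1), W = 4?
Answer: (2 + I*√2)² ≈ 2.0 + 5.6569*I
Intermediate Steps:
Q(Y) = √(1 + Y)
U(P, z) = -4 + z + 2*P (U(P, z) = (P + (P - 1*4)) + z = (P + (P - 4)) + z = (P + (-4 + P)) + z = (-4 + 2*P) + z = -4 + z + 2*P)
U(3, Q(-3))² = (-4 + √(1 - 3) + 2*3)² = (-4 + √(-2) + 6)² = (-4 + I*√2 + 6)² = (2 + I*√2)²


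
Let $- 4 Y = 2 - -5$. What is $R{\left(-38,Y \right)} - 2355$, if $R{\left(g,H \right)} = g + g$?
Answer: $-2431$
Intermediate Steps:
$Y = - \frac{7}{4}$ ($Y = - \frac{2 - -5}{4} = - \frac{2 + 5}{4} = \left(- \frac{1}{4}\right) 7 = - \frac{7}{4} \approx -1.75$)
$R{\left(g,H \right)} = 2 g$
$R{\left(-38,Y \right)} - 2355 = 2 \left(-38\right) - 2355 = -76 - 2355 = -2431$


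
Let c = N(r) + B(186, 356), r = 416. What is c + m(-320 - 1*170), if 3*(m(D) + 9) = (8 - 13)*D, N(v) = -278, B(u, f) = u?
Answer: 2147/3 ≈ 715.67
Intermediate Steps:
c = -92 (c = -278 + 186 = -92)
m(D) = -9 - 5*D/3 (m(D) = -9 + ((8 - 13)*D)/3 = -9 + (-5*D)/3 = -9 - 5*D/3)
c + m(-320 - 1*170) = -92 + (-9 - 5*(-320 - 1*170)/3) = -92 + (-9 - 5*(-320 - 170)/3) = -92 + (-9 - 5/3*(-490)) = -92 + (-9 + 2450/3) = -92 + 2423/3 = 2147/3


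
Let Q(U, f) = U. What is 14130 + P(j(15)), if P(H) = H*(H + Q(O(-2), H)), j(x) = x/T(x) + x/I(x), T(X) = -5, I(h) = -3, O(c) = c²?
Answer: 14162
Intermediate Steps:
j(x) = -8*x/15 (j(x) = x/(-5) + x/(-3) = x*(-⅕) + x*(-⅓) = -x/5 - x/3 = -8*x/15)
P(H) = H*(4 + H) (P(H) = H*(H + (-2)²) = H*(H + 4) = H*(4 + H))
14130 + P(j(15)) = 14130 + (-8/15*15)*(4 - 8/15*15) = 14130 - 8*(4 - 8) = 14130 - 8*(-4) = 14130 + 32 = 14162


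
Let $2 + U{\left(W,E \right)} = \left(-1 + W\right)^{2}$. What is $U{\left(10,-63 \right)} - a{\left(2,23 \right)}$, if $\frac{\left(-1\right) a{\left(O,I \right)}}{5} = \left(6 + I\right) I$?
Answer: $3414$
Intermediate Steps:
$U{\left(W,E \right)} = -2 + \left(-1 + W\right)^{2}$
$a{\left(O,I \right)} = - 5 I \left(6 + I\right)$ ($a{\left(O,I \right)} = - 5 \left(6 + I\right) I = - 5 I \left(6 + I\right)$)
$U{\left(10,-63 \right)} - a{\left(2,23 \right)} = \left(-2 + \left(-1 + 10\right)^{2}\right) - \left(-5\right) 23 \left(6 + 23\right) = \left(-2 + 9^{2}\right) - \left(-5\right) 23 \cdot 29 = \left(-2 + 81\right) - -3335 = 79 + 3335 = 3414$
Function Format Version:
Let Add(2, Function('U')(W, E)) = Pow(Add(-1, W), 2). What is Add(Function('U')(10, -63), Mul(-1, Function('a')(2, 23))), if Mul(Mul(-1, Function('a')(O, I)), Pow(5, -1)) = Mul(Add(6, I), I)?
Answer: 3414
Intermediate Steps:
Function('U')(W, E) = Add(-2, Pow(Add(-1, W), 2))
Function('a')(O, I) = Mul(-5, I, Add(6, I)) (Function('a')(O, I) = Mul(-5, Mul(Add(6, I), I)) = Mul(-5, Mul(I, Add(6, I))) = Mul(-5, I, Add(6, I)))
Add(Function('U')(10, -63), Mul(-1, Function('a')(2, 23))) = Add(Add(-2, Pow(Add(-1, 10), 2)), Mul(-1, Mul(-5, 23, Add(6, 23)))) = Add(Add(-2, Pow(9, 2)), Mul(-1, Mul(-5, 23, 29))) = Add(Add(-2, 81), Mul(-1, -3335)) = Add(79, 3335) = 3414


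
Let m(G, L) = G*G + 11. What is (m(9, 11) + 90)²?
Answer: 33124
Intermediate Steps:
m(G, L) = 11 + G² (m(G, L) = G² + 11 = 11 + G²)
(m(9, 11) + 90)² = ((11 + 9²) + 90)² = ((11 + 81) + 90)² = (92 + 90)² = 182² = 33124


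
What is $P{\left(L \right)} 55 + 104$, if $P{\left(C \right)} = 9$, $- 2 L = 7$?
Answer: $599$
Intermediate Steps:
$L = - \frac{7}{2}$ ($L = \left(- \frac{1}{2}\right) 7 = - \frac{7}{2} \approx -3.5$)
$P{\left(L \right)} 55 + 104 = 9 \cdot 55 + 104 = 495 + 104 = 599$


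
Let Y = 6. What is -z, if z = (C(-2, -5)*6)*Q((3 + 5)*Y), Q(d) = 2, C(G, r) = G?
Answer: 24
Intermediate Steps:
z = -24 (z = -2*6*2 = -12*2 = -24)
-z = -1*(-24) = 24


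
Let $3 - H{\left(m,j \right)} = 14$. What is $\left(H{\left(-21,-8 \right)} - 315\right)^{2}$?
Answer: $106276$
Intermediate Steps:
$H{\left(m,j \right)} = -11$ ($H{\left(m,j \right)} = 3 - 14 = -11$)
$\left(H{\left(-21,-8 \right)} - 315\right)^{2} = \left(-11 - 315\right)^{2} = \left(-326\right)^{2} = 106276$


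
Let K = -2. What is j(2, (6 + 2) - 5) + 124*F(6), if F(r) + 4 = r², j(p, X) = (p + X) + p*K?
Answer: 3969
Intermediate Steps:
j(p, X) = X - p (j(p, X) = (p + X) + p*(-2) = (X + p) - 2*p = X - p)
F(r) = -4 + r²
j(2, (6 + 2) - 5) + 124*F(6) = (((6 + 2) - 5) - 1*2) + 124*(-4 + 6²) = ((8 - 5) - 2) + 124*(-4 + 36) = (3 - 2) + 124*32 = 1 + 3968 = 3969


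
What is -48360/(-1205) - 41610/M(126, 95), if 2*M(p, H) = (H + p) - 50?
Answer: -322844/723 ≈ -446.53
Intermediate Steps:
M(p, H) = -25 + H/2 + p/2 (M(p, H) = ((H + p) - 50)/2 = (-50 + H + p)/2 = -25 + H/2 + p/2)
-48360/(-1205) - 41610/M(126, 95) = -48360/(-1205) - 41610/(-25 + (½)*95 + (½)*126) = -48360*(-1/1205) - 41610/(-25 + 95/2 + 63) = 9672/241 - 41610/171/2 = 9672/241 - 41610*2/171 = 9672/241 - 1460/3 = -322844/723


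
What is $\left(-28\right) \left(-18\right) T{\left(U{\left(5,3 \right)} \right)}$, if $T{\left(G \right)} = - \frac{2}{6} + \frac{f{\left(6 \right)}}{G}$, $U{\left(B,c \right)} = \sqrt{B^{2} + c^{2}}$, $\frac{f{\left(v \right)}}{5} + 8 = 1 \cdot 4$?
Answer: $-168 - \frac{5040 \sqrt{34}}{17} \approx -1896.7$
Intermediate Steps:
$f{\left(v \right)} = -20$ ($f{\left(v \right)} = -40 + 5 \cdot 1 \cdot 4 = -40 + 5 \cdot 4 = -40 + 20 = -20$)
$T{\left(G \right)} = - \frac{1}{3} - \frac{20}{G}$ ($T{\left(G \right)} = - \frac{2}{6} - \frac{20}{G} = \left(-2\right) \frac{1}{6} - \frac{20}{G} = - \frac{1}{3} - \frac{20}{G}$)
$\left(-28\right) \left(-18\right) T{\left(U{\left(5,3 \right)} \right)} = \left(-28\right) \left(-18\right) \frac{-60 - \sqrt{5^{2} + 3^{2}}}{3 \sqrt{5^{2} + 3^{2}}} = 504 \frac{-60 - \sqrt{25 + 9}}{3 \sqrt{25 + 9}} = 504 \frac{-60 - \sqrt{34}}{3 \sqrt{34}} = 504 \frac{\frac{\sqrt{34}}{34} \left(-60 - \sqrt{34}\right)}{3} = 504 \frac{\sqrt{34} \left(-60 - \sqrt{34}\right)}{102} = \frac{84 \sqrt{34} \left(-60 - \sqrt{34}\right)}{17}$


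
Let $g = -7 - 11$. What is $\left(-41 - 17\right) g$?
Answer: $1044$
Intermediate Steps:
$g = -18$ ($g = -7 - 11 = -18$)
$\left(-41 - 17\right) g = \left(-41 - 17\right) \left(-18\right) = \left(-58\right) \left(-18\right) = 1044$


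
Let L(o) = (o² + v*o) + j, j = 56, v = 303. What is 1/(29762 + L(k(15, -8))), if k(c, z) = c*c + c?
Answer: 1/160138 ≈ 6.2446e-6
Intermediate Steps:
k(c, z) = c + c² (k(c, z) = c² + c = c + c²)
L(o) = 56 + o² + 303*o (L(o) = (o² + 303*o) + 56 = 56 + o² + 303*o)
1/(29762 + L(k(15, -8))) = 1/(29762 + (56 + (15*(1 + 15))² + 303*(15*(1 + 15)))) = 1/(29762 + (56 + (15*16)² + 303*(15*16))) = 1/(29762 + (56 + 240² + 303*240)) = 1/(29762 + (56 + 57600 + 72720)) = 1/(29762 + 130376) = 1/160138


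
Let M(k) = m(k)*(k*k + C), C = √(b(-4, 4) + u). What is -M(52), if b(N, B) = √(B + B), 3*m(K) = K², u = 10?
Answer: -7311616/3 - 2704*√(10 + 2*√2)/3 ≈ -2.4404e+6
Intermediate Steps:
m(K) = K²/3
b(N, B) = √2*√B (b(N, B) = √(2*B) = √2*√B)
C = √(10 + 2*√2) (C = √(√2*√4 + 10) = √(√2*2 + 10) = √(2*√2 + 10) = √(10 + 2*√2) ≈ 3.5817)
M(k) = k²*(k² + √(10 + 2*√2))/3 (M(k) = (k²/3)*(k*k + √(10 + 2*√2)) = (k²/3)*(k² + √(10 + 2*√2)) = k²*(k² + √(10 + 2*√2))/3)
-M(52) = -52²*((⅓)*52² + √(10 + 2*√2)/3) = -2704*((⅓)*2704 + √(10 + 2*√2)/3) = -2704*(2704/3 + √(10 + 2*√2)/3) = -(7311616/3 + 2704*√(10 + 2*√2)/3) = -7311616/3 - 2704*√(10 + 2*√2)/3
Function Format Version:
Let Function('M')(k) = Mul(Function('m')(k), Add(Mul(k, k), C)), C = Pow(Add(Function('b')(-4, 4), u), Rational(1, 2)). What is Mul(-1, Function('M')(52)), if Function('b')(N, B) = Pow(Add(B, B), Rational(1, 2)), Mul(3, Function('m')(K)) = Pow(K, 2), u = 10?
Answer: Add(Rational(-7311616, 3), Mul(Rational(-2704, 3), Pow(Add(10, Mul(2, Pow(2, Rational(1, 2)))), Rational(1, 2)))) ≈ -2.4404e+6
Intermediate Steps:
Function('m')(K) = Mul(Rational(1, 3), Pow(K, 2))
Function('b')(N, B) = Mul(Pow(2, Rational(1, 2)), Pow(B, Rational(1, 2))) (Function('b')(N, B) = Pow(Mul(2, B), Rational(1, 2)) = Mul(Pow(2, Rational(1, 2)), Pow(B, Rational(1, 2))))
C = Pow(Add(10, Mul(2, Pow(2, Rational(1, 2)))), Rational(1, 2)) (C = Pow(Add(Mul(Pow(2, Rational(1, 2)), Pow(4, Rational(1, 2))), 10), Rational(1, 2)) = Pow(Add(Mul(Pow(2, Rational(1, 2)), 2), 10), Rational(1, 2)) = Pow(Add(Mul(2, Pow(2, Rational(1, 2))), 10), Rational(1, 2)) = Pow(Add(10, Mul(2, Pow(2, Rational(1, 2)))), Rational(1, 2)) ≈ 3.5817)
Function('M')(k) = Mul(Rational(1, 3), Pow(k, 2), Add(Pow(k, 2), Pow(Add(10, Mul(2, Pow(2, Rational(1, 2)))), Rational(1, 2)))) (Function('M')(k) = Mul(Mul(Rational(1, 3), Pow(k, 2)), Add(Mul(k, k), Pow(Add(10, Mul(2, Pow(2, Rational(1, 2)))), Rational(1, 2)))) = Mul(Mul(Rational(1, 3), Pow(k, 2)), Add(Pow(k, 2), Pow(Add(10, Mul(2, Pow(2, Rational(1, 2)))), Rational(1, 2)))) = Mul(Rational(1, 3), Pow(k, 2), Add(Pow(k, 2), Pow(Add(10, Mul(2, Pow(2, Rational(1, 2)))), Rational(1, 2)))))
Mul(-1, Function('M')(52)) = Mul(-1, Mul(Pow(52, 2), Add(Mul(Rational(1, 3), Pow(52, 2)), Mul(Rational(1, 3), Pow(Add(10, Mul(2, Pow(2, Rational(1, 2)))), Rational(1, 2)))))) = Mul(-1, Mul(2704, Add(Mul(Rational(1, 3), 2704), Mul(Rational(1, 3), Pow(Add(10, Mul(2, Pow(2, Rational(1, 2)))), Rational(1, 2)))))) = Mul(-1, Mul(2704, Add(Rational(2704, 3), Mul(Rational(1, 3), Pow(Add(10, Mul(2, Pow(2, Rational(1, 2)))), Rational(1, 2)))))) = Mul(-1, Add(Rational(7311616, 3), Mul(Rational(2704, 3), Pow(Add(10, Mul(2, Pow(2, Rational(1, 2)))), Rational(1, 2))))) = Add(Rational(-7311616, 3), Mul(Rational(-2704, 3), Pow(Add(10, Mul(2, Pow(2, Rational(1, 2)))), Rational(1, 2))))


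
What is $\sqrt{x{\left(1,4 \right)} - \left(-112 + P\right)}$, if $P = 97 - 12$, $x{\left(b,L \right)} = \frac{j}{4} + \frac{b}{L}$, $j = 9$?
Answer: $\frac{\sqrt{118}}{2} \approx 5.4314$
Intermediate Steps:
$x{\left(b,L \right)} = \frac{9}{4} + \frac{b}{L}$
$P = 85$ ($P = 97 - 12 = 85$)
$\sqrt{x{\left(1,4 \right)} - \left(-112 + P\right)} = \sqrt{\left(\frac{9}{4} + 1 \cdot \frac{1}{4}\right) + \left(112 - 85\right)} = \sqrt{\left(\frac{9}{4} + \frac{1}{4}\right) + 27} = \sqrt{\frac{5}{2} + 27} = \sqrt{\frac{59}{2}} = \frac{\sqrt{118}}{2}$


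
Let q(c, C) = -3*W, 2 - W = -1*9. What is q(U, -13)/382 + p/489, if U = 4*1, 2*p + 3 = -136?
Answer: -21343/93399 ≈ -0.22851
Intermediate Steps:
p = -139/2 (p = -3/2 + (1/2)*(-136) = -3/2 - 68 = -139/2 ≈ -69.500)
U = 4
W = 11 (W = 2 - (-1)*9 = 2 - 1*(-9) = 2 + 9 = 11)
q(c, C) = -33 (q(c, C) = -3*11 = -33)
q(U, -13)/382 + p/489 = -33/382 - 139/2/489 = -33*1/382 - 139/2*1/489 = -33/382 - 139/978 = -21343/93399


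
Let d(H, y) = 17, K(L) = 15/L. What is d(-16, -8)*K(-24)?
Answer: -85/8 ≈ -10.625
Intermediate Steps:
d(-16, -8)*K(-24) = 17*(15/(-24)) = 17*(15*(-1/24)) = 17*(-5/8) = -85/8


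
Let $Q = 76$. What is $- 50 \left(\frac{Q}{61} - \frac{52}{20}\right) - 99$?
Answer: $- \frac{1909}{61} \approx -31.295$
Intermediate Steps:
$- 50 \left(\frac{Q}{61} - \frac{52}{20}\right) - 99 = - 50 \left(\frac{76}{61} - \frac{52}{20}\right) - 99 = - 50 \left(76 \cdot \frac{1}{61} - \frac{13}{5}\right) - 99 = - 50 \left(\frac{76}{61} - \frac{13}{5}\right) - 99 = \left(-50\right) \left(- \frac{413}{305}\right) - 99 = \frac{4130}{61} - 99 = - \frac{1909}{61}$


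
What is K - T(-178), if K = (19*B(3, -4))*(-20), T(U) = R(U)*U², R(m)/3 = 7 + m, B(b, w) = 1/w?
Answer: 16253987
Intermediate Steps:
R(m) = 21 + 3*m (R(m) = 3*(7 + m) = 21 + 3*m)
T(U) = U²*(21 + 3*U) (T(U) = (21 + 3*U)*U² = U²*(21 + 3*U))
K = 95 (K = (19/(-4))*(-20) = (19*(-¼))*(-20) = -19/4*(-20) = 95)
K - T(-178) = 95 - 3*(-178)²*(7 - 178) = 95 - 3*31684*(-171) = 95 - 1*(-16253892) = 95 + 16253892 = 16253987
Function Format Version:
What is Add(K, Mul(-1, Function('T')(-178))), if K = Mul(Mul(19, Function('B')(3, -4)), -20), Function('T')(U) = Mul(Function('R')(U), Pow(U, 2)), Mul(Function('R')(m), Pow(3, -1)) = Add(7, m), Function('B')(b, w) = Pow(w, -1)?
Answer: 16253987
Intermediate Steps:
Function('R')(m) = Add(21, Mul(3, m)) (Function('R')(m) = Mul(3, Add(7, m)) = Add(21, Mul(3, m)))
Function('T')(U) = Mul(Pow(U, 2), Add(21, Mul(3, U))) (Function('T')(U) = Mul(Add(21, Mul(3, U)), Pow(U, 2)) = Mul(Pow(U, 2), Add(21, Mul(3, U))))
K = 95 (K = Mul(Mul(19, Pow(-4, -1)), -20) = Mul(Mul(19, Rational(-1, 4)), -20) = Mul(Rational(-19, 4), -20) = 95)
Add(K, Mul(-1, Function('T')(-178))) = Add(95, Mul(-1, Mul(3, Pow(-178, 2), Add(7, -178)))) = Add(95, Mul(-1, Mul(3, 31684, -171))) = Add(95, Mul(-1, -16253892)) = Add(95, 16253892) = 16253987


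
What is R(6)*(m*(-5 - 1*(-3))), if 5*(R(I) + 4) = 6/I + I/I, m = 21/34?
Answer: 378/85 ≈ 4.4471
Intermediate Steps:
m = 21/34 (m = 21*(1/34) = 21/34 ≈ 0.61765)
R(I) = -19/5 + 6/(5*I) (R(I) = -4 + (6/I + I/I)/5 = -4 + (6/I + 1)/5 = -4 + (1 + 6/I)/5 = -4 + (⅕ + 6/(5*I)) = -19/5 + 6/(5*I))
R(6)*(m*(-5 - 1*(-3))) = ((⅕)*(6 - 19*6)/6)*(21*(-5 - 1*(-3))/34) = ((⅕)*(⅙)*(6 - 114))*(21*(-5 + 3)/34) = ((⅕)*(⅙)*(-108))*((21/34)*(-2)) = -18/5*(-21/17) = 378/85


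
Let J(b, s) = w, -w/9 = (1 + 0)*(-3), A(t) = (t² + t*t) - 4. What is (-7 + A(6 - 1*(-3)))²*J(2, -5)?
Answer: 615627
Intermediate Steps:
A(t) = -4 + 2*t² (A(t) = (t² + t²) - 4 = 2*t² - 4 = -4 + 2*t²)
w = 27 (w = -9*(1 + 0)*(-3) = -9*(-3) = 27)
J(b, s) = 27
(-7 + A(6 - 1*(-3)))²*J(2, -5) = (-7 + (-4 + 2*(6 - 1*(-3))²))²*27 = (-7 + (-4 + 2*(6 + 3)²))²*27 = (-7 + (-4 + 2*9²))²*27 = (-7 + (-4 + 2*81))²*27 = (-7 + (-4 + 162))²*27 = (-7 + 158)²*27 = 151²*27 = 22801*27 = 615627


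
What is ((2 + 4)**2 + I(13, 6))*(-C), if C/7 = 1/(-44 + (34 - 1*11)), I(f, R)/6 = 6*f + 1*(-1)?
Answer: 166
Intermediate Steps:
I(f, R) = -6 + 36*f (I(f, R) = 6*(6*f + 1*(-1)) = 6*(6*f - 1) = 6*(-1 + 6*f) = -6 + 36*f)
C = -1/3 (C = 7/(-44 + (34 - 1*11)) = 7/(-44 + (34 - 11)) = 7/(-44 + 23) = 7/(-21) = 7*(-1/21) = -1/3 ≈ -0.33333)
((2 + 4)**2 + I(13, 6))*(-C) = ((2 + 4)**2 + (-6 + 36*13))*(-1*(-1/3)) = (6**2 + (-6 + 468))*(1/3) = (36 + 462)*(1/3) = 498*(1/3) = 166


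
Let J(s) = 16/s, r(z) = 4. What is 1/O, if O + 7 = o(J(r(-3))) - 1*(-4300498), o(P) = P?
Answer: 1/4300495 ≈ 2.3253e-7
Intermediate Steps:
O = 4300495 (O = -7 + (16/4 - 1*(-4300498)) = -7 + (16*(¼) + 4300498) = -7 + (4 + 4300498) = -7 + 4300502 = 4300495)
1/O = 1/4300495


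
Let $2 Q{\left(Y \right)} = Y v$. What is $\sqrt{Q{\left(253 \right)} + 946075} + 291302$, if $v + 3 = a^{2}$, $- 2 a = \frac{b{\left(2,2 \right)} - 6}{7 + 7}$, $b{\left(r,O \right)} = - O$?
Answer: $291302 + \frac{\sqrt{185358342}}{14} \approx 2.9227 \cdot 10^{5}$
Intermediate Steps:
$a = \frac{2}{7}$ ($a = - \frac{\left(\left(-1\right) 2 - 6\right) \frac{1}{7 + 7}}{2} = - \frac{\left(-2 - 6\right) \frac{1}{14}}{2} = - \frac{\left(-8\right) \frac{1}{14}}{2} = \left(- \frac{1}{2}\right) \left(- \frac{4}{7}\right) = \frac{2}{7} \approx 0.28571$)
$v = - \frac{143}{49}$ ($v = -3 + \left(\frac{2}{7}\right)^{2} = -3 + \frac{4}{49} = - \frac{143}{49} \approx -2.9184$)
$Q{\left(Y \right)} = - \frac{143 Y}{98}$ ($Q{\left(Y \right)} = \frac{Y \left(- \frac{143}{49}\right)}{2} = \frac{\left(- \frac{143}{49}\right) Y}{2} = - \frac{143 Y}{98}$)
$\sqrt{Q{\left(253 \right)} + 946075} + 291302 = \sqrt{\left(- \frac{143}{98}\right) 253 + 946075} + 291302 = \sqrt{- \frac{36179}{98} + 946075} + 291302 = \sqrt{\frac{92679171}{98}} + 291302 = \frac{\sqrt{185358342}}{14} + 291302 = 291302 + \frac{\sqrt{185358342}}{14}$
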